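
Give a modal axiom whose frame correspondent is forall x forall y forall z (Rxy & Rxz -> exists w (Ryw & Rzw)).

◇□q → □◇q

A defining formula is ◇□q → □◇q (the .2 axiom).
Suppose ◇□q→□◇q is valid. Take Rxy, Rxz and set V(q)={w : Ryw}. Then □q at y so ◇□q at x, so □◇q at x, so ◇q at z, giving w with Rzw and Ryw.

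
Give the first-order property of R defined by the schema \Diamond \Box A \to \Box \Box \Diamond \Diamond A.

This is a Sahlqvist (Geach-type) schema ◇^1□^1A → □^2◇^2A.
Minimal-valuation argument: fix x; take any y with xR^1y and any z with xR^2z. Set V(A) to the set of worlds R-reachable from y in exactly 1 step. Then □^1A holds at y, so the antecedent holds at x; validity forces ◇^2A at z, giving a w with zR^2w and yR^1w.
First-order correspondent: \forall x \forall y \forall z ((xRy \wedge x R^2 z) \to \exists w (yRw \wedge z R^2 w)).

\forall x \forall y \forall z ((xRy \wedge x R^2 z) \to \exists w (yRw \wedge z R^2 w))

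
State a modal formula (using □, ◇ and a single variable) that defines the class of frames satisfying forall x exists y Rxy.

□s → ◇s

The condition is seriality. The D schema □s → ◇s defines it.
Suppose □s→◇s is valid. At any x set V(s)=W. Then □s at x, so ◇s at x, so x has a successor.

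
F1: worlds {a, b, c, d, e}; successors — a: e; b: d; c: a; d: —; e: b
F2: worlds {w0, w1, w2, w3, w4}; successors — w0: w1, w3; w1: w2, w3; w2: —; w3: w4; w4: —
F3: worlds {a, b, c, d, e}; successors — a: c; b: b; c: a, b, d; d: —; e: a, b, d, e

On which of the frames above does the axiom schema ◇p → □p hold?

The schema corresponds to partial functionality: ∀x ∀y ∀z (Rxy ∧ Rxz → y = z).
F1: holds.
F2: fails — w0 sees both w1 and w3.
F3: fails — c sees both a and b.
Valid on: F1.

F1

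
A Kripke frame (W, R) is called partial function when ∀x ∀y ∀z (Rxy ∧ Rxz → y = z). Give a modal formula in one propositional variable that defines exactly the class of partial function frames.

◇ψ → □ψ

This is partial functionality; the standard corresponding axiom is CD: ◇ψ → □ψ.
Suppose ◇ψ→□ψ is valid. Take Rxy, Rxz and set V(ψ)={y}. Then ◇ψ at x, so □ψ at x, so ψ at z, i.e. z=y.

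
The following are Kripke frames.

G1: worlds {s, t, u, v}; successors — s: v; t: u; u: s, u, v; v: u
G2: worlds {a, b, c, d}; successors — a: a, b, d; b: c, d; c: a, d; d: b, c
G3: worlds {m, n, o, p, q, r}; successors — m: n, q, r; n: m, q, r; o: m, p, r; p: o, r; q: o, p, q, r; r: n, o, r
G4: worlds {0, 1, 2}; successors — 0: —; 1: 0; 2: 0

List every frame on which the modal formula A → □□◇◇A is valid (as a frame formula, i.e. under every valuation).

This is the axiom for a generalized confluence (Geach) condition; its first-order frame correspondent is ∀x ∀z (xR²z → ∃w (x = w ∧ zR²w)).
G1: fails — tR²s but no w with t=w and sR²w.
G2: fails — bR²d but no w with b=w and dR²w.
G3: fails — mR²n but no w with m=w and nR²w.
G4: satisfies the condition.
Valid on: G4.

G4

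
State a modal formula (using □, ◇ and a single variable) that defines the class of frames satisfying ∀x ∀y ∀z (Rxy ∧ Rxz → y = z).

This is partial functionality; the standard corresponding axiom is CD: ◇p → □p.
Suppose ◇p→□p is valid. Take Rxy, Rxz and set V(p)={y}. Then ◇p at x, so □p at x, so p at z, i.e. z=y.

◇p → □p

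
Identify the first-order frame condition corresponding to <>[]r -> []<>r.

Convergence

This schema is the .2 axiom.
Its frame correspondent is convergence — forall x forall y forall z (Rxy & Rxz -> exists w (Ryw & Rzw)).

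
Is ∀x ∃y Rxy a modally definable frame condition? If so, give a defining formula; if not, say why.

Yes — defined by □p → ◇p

Yes: it is seriality, defined by the D schema □p → ◇p.
Suppose □p→◇p is valid. At any x set V(p)=W. Then □p at x, so ◇p at x, so x has a successor.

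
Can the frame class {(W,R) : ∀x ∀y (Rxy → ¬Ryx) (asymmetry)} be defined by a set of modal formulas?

Modal frame validity is preserved under surjective bounded morphisms.
The 5-cycle (worlds s,t,u,v,w with s→t→u→v→w→s) is asymmetric. Mapping every world to a single reflexive point • is a surjective bounded morphism, and the reflexive point is not asymmetric (R•• but asymmetry requires ¬R••).
Hence asymmetry is not modally definable.

Not definable by any modal formula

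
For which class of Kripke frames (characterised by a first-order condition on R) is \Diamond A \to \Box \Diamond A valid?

the Euclidean property: \forall x \forall y \forall z (Rxy \wedge Rxz \to Ryz)

Suppose ◇A→□◇A is valid. Take Rxy, Rxz and set V(A)={y}. Then ◇A at x, so □◇A at x, so ◇A at z, so some w with Rzw has A; w=y, i.e. Rzy. By symmetry of the argument, Ryz.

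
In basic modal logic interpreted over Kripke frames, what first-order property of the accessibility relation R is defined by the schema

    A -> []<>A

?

symmetry: forall x forall y (Rxy -> Ryx)

Suppose A→□◇A is valid. Take Rxy and set V(A)={x}. Then A at x, so □◇A at x, so ◇A at y, so some z with Ryz has A; z=x, i.e. Ryx.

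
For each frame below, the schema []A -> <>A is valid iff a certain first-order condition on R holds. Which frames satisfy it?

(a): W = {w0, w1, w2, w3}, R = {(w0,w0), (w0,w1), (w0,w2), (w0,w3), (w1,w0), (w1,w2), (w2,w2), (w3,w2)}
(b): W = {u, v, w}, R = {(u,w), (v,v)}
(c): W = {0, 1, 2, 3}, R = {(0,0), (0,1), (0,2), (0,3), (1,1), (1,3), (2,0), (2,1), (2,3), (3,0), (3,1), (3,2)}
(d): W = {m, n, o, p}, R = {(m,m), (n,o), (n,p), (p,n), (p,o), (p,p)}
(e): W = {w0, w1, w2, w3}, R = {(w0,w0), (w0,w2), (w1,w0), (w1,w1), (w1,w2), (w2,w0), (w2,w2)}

(a), (c)

Frame correspondent (Sahlqvist): forall x exists y Rxy — i.e. seriality.
(a): ✓.
(b): fails — world w has no successor.
(c): ✓.
(d): fails — world o has no successor.
(e): fails — world w3 has no successor.
Valid on: (a), (c).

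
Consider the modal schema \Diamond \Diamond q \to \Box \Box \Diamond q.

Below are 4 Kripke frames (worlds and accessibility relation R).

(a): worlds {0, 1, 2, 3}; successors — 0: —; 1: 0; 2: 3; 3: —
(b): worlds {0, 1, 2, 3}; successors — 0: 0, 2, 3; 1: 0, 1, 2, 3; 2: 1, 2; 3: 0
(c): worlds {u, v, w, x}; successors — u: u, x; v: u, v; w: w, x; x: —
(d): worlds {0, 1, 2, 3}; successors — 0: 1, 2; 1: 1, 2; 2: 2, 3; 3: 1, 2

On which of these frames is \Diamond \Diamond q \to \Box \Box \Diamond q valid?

(a)

The schema corresponds to a generalized confluence (Geach) condition: \forall x \forall y \forall z ((x R^2 y \wedge x R^2 z) \to \exists w (y = w \wedge zRw)).
(a): ✓.
(b): fails — 0R²0, 0R²2 but no w with 0=w and 2Rw.
(c): fails — uR²u, uR²x but no t with u=t and xRt.
(d): fails — 0R²1, 0R²2 but no w with 1=w and 2Rw.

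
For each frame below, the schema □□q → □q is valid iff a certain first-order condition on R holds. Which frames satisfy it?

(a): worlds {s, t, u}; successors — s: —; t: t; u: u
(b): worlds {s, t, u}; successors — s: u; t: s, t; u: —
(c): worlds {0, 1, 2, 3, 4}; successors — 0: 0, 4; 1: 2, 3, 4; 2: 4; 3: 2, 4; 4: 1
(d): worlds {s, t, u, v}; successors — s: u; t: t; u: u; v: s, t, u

(a)

Frame correspondent (Sahlqvist): ∀x ∀y (Rxy → ∃z (Rxz ∧ Rzy)) — i.e. density.
(a): satisfies the condition.
(b): fails — Rsu but no z with Rsz and Rzu.
(c): fails — R32 but no z with R3z and Rz2.
(d): fails — Rvs but no z with Rvz and Rzs.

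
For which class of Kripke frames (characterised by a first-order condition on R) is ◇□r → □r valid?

This is frame-equivalent to ◇r → □◇r (substitute ¬r for r and contrapose).
Suppose ◇r→□◇r is valid. Take Rxy, Rxz and set V(r)={y}. Then ◇r at x, so □◇r at x, so ◇r at z, so some w with Rzw has r; w=y, i.e. Rzy. By symmetry of the argument, Ryz.
Conversely, on a frame with the Euclidean property the schema holds at every world under every valuation.
So the correspondent is the Euclidean property.

the Euclidean property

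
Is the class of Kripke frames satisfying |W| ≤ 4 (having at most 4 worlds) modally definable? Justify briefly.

No — not modally definable

If a class were modally definable it would be closed under disjoint unions (Goldblatt–Thomason).
Any modal formula valid on each of 5 disjoint one-world frames is valid on their disjoint union (validity is preserved under disjoint unions). Each one-world frame has |W|=1≤4, but the union has |W|=5.
So the class is not modally definable.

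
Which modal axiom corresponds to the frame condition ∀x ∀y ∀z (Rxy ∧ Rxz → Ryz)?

◇r → □◇r

The condition is the Euclidean property. The 5 schema ◇r → □◇r defines it.
Suppose ◇r→□◇r is valid. Take Rxy, Rxz and set V(r)={y}. Then ◇r at x, so □◇r at x, so ◇r at z, so some w with Rzw has r; w=y, i.e. Rzy. By symmetry of the argument, Ryz.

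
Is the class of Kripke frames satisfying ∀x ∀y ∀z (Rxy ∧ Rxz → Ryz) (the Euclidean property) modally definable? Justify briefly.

Yes, by ◇q → □◇q

This is a Sahlqvist condition; the 5 axiom ◇q → □◇q defines it.
Suppose ◇q→□◇q is valid. Take Rxy, Rxz and set V(q)={y}. Then ◇q at x, so □◇q at x, so ◇q at z, so some w with Rzw has q; w=y, i.e. Rzy. By symmetry of the argument, Ryz.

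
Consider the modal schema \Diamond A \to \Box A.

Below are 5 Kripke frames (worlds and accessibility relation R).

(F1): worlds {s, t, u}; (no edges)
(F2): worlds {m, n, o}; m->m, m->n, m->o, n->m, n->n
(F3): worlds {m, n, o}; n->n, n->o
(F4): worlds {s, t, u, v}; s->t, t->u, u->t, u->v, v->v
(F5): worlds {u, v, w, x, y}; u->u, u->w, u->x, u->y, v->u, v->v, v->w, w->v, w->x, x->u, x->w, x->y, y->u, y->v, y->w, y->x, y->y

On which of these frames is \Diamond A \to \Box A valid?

The schema corresponds to partial functionality: \forall x \forall y \forall z (Rxy \wedge Rxz \to y = z).
(F1): holds.
(F2): fails — m sees both m and n.
(F3): fails — n sees both n and o.
(F4): fails — u sees both t and v.
(F5): fails — u sees both u and w.

(F1)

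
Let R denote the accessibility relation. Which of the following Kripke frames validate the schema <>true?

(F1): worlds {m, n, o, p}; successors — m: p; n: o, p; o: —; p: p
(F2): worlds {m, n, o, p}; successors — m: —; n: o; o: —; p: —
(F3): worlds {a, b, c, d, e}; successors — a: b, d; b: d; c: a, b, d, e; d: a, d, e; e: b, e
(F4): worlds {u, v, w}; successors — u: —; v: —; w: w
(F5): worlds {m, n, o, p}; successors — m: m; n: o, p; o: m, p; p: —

(F3)

The schema corresponds to seriality: forall x exists y Rxy.
(F1): fails — world o has no successor.
(F2): fails — world m has no successor.
(F3): satisfies the condition.
(F4): fails — world u has no successor.
(F5): fails — world p has no successor.
Valid on: (F3).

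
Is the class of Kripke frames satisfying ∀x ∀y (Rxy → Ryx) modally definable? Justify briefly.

Yes, by r → □◇r

This is a Sahlqvist condition; the B axiom r → □◇r defines it.
Suppose r→□◇r is valid. Take Rxy and set V(r)={x}. Then r at x, so □◇r at x, so ◇r at y, so some z with Ryz has r; z=x, i.e. Ryx.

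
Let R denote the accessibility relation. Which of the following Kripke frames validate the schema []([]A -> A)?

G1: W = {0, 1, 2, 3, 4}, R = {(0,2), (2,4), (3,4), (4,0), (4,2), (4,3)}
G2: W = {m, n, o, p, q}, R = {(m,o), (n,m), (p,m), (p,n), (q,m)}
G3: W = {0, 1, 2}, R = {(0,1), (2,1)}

Frame correspondent (Sahlqvist): forall x forall y (Rxy -> Ryy) — i.e. shift-reflexivity.
G1: fails — R34 but not R44.
G2: fails — Rpm but not Rmm.
G3: fails — R01 but not R11.
Valid on no frame.

none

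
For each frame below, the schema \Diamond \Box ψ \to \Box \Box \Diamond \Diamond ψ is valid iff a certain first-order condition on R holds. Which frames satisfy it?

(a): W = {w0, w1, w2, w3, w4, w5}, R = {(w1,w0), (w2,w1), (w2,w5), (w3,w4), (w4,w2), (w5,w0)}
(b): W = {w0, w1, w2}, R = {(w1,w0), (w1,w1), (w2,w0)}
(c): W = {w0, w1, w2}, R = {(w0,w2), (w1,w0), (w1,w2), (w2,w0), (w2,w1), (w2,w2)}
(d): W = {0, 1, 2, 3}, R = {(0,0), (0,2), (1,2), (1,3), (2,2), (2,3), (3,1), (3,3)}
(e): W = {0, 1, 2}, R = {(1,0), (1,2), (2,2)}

This is the axiom for a generalized confluence (Geach) condition; its first-order frame correspondent is \forall x \forall y \forall z ((xRy \wedge x R^2 z) \to \exists w (yRw \wedge z R^2 w)).
(a): fails — w2Rw1, w2R²w0 but no w with w1Rw and w0R²w.
(b): fails — w1Rw0, w1R²w0 but no w with w0Rw and w0R²w.
(c): condition met.
(d): condition met.
(e): fails — 1R0, 1R²2 but no w with 0Rw and 2R²w.

(c), (d)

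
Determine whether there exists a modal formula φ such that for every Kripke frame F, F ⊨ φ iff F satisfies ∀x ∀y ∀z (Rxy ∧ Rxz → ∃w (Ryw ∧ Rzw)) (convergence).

Yes, by ◇□q → □◇q

The condition is convergence. A defining modal formula is ◇□q → □◇q.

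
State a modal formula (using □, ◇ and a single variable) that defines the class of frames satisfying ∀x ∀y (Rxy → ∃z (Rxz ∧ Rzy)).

A defining formula is □□s → □s (the C4 axiom).
Suppose □□s→□s is valid. Take Rxy and set V(s)={w : xR²w}. Then □□s at x, so □s at x, so s at y, i.e. ∃z(Rxz∧Rzy).

□□s → □s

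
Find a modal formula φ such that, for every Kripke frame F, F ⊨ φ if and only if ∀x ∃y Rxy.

□ψ → ◇ψ

A defining formula is □ψ → ◇ψ (the D axiom).
Suppose □ψ→◇ψ is valid. At any x set V(ψ)=W. Then □ψ at x, so ◇ψ at x, so x has a successor.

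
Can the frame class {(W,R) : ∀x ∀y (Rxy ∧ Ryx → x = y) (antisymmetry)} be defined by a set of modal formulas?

If a class were modally definable it would be closed under surjective bounded morphisms (Goldblatt–Thomason).
The 6-cycle (worlds a,b,c,d,e,f with a→b→c→d→e→f→a) is antisymmetric. Sending even-indexed worlds to • and odd-indexed worlds to ∘ is a surjective bounded morphism onto the two-world frame with •↔∘, which is not antisymmetric.
So no modal formula (or set of formulas) defines exactly the antisymmetric frames.

No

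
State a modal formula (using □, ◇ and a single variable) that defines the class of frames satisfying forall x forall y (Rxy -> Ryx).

ψ → □◇ψ

A defining formula is ψ → □◇ψ (the B axiom).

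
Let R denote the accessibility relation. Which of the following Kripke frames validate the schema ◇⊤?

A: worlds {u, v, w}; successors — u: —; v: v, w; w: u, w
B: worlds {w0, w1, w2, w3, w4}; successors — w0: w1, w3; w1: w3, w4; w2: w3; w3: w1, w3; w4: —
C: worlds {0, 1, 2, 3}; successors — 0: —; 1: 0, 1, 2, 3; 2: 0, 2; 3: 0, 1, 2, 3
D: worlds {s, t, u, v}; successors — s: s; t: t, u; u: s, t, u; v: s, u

D

The schema corresponds to seriality: ∀x ∃y Rxy.
A: fails — world u has no successor.
B: fails — world w4 has no successor.
C: fails — world 0 has no successor.
D: condition met.
Valid on: D.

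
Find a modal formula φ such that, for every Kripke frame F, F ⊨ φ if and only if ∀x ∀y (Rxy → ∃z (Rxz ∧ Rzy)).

□□q → □q

The condition is density. The C4 schema □□q → □q defines it.
Suppose □□q→□q is valid. Take Rxy and set V(q)={w : xR²w}. Then □□q at x, so □q at x, so q at y, i.e. ∃z(Rxz∧Rzy).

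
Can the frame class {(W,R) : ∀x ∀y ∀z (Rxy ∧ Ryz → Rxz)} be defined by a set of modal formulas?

The condition is transitivity. A defining modal formula is □q → □□q.
Suppose □q→□□q is valid. Take Rxy, Ryz and set V(q)={w : Rxw}. Then □q at x, so □□q at x, so □q at y, so q at z, i.e. Rxz.

Yes — defined by □q → □□q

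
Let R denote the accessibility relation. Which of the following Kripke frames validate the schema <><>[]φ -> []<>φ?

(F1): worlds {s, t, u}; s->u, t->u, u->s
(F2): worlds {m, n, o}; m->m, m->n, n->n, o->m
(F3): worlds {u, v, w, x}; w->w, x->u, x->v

Frame correspondent (Sahlqvist): forall x forall y forall z ((x R^2 y & xRz) -> exists w (yRw & zRw)) — i.e. a generalized confluence (Geach) condition.
(F1): fails — sR²s, sRu but no w with sRw and uRw.
(F2): ✓.
(F3): ✓.

(F2), (F3)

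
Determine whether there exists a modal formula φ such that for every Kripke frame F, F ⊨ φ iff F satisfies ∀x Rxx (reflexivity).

Yes — defined by □q → q

This is a Sahlqvist condition; the T axiom □q → q defines it.
Suppose □q→q is valid. At any x set V(q)={w : Rxw}. Then □q holds at x, so q holds at x, i.e. Rxx.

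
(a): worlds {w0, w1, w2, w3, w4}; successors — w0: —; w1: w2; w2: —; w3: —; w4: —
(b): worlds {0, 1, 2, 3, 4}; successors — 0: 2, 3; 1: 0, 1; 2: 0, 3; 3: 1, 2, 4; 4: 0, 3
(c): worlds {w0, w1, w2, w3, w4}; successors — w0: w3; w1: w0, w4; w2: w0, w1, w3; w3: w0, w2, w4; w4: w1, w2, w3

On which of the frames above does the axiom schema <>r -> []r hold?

The schema corresponds to partial functionality: forall x forall y forall z (Rxy & Rxz -> y = z).
(a): ✓.
(b): fails — 0 sees both 2 and 3.
(c): fails — w1 sees both w0 and w4.
Valid on: (a).

(a)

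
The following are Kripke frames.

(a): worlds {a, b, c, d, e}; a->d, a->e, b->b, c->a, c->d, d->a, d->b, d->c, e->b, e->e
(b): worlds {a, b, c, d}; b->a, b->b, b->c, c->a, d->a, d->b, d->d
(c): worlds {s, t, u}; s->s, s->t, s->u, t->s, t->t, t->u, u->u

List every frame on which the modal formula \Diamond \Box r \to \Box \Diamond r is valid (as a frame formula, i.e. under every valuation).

This is the axiom for convergence; its first-order frame correspondent is \forall x \forall y \forall z (Rxy \wedge Rxz \to \exists w (Ryw \wedge Rzw)).
(a): fails — Rcd and Rca but d and a have no common successor.
(b): fails — Rbc and Rba but c and a have no common successor.
(c): holds.

(c)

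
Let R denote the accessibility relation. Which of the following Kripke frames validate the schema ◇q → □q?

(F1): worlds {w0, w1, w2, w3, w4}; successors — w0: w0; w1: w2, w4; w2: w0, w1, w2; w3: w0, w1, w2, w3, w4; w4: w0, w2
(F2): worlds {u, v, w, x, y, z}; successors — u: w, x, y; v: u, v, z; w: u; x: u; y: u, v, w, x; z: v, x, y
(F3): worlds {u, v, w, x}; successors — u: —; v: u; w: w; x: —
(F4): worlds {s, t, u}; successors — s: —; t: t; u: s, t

This is the axiom for partial functionality; its first-order frame correspondent is ∀x ∀y ∀z (Rxy ∧ Rxz → y = z).
(F1): fails — w1 sees both w2 and w4.
(F2): fails — u sees both w and x.
(F3): satisfies the condition.
(F4): fails — u sees both s and t.
Valid on: (F3).

(F3)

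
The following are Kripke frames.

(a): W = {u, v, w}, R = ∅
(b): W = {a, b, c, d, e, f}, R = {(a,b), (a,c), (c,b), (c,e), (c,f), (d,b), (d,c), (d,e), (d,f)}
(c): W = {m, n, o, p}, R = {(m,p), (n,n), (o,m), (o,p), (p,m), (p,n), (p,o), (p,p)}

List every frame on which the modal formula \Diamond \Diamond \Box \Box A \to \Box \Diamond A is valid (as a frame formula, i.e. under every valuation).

(a)

This is the axiom for a generalized confluence (Geach) condition; its first-order frame correspondent is \forall x \forall y \forall z ((x R^2 y \wedge xRz) \to \exists w (y R^2 w \wedge zRw)).
(a): satisfies the condition.
(b): fails — aR²b, aRb but no w with bR²w and bRw.
(c): fails — oR²n, oRm but no w with nR²w and mRw.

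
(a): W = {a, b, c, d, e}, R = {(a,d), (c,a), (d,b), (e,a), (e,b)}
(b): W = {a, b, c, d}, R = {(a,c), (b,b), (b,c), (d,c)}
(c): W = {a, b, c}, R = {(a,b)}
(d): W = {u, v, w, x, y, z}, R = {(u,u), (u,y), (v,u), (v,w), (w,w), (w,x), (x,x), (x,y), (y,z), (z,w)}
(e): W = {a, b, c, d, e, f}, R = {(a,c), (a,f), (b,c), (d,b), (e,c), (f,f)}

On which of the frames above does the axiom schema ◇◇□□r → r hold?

This is the axiom for a generalized confluence (Geach) condition; its first-order frame correspondent is ∀x ∀y (xR²y → ∃w (yR²w ∧ x = w)).
(a): fails — aR²b but no w with bR²w and a=w.
(b): fails — bR²c but no w with cR²w and b=w.
(c): satisfies the condition.
(d): fails — uR²y but no t with yR²t and u=t.
(e): fails — aR²f but no w with fR²w and a=w.

(c)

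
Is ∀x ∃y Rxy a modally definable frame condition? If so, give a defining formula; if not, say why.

Yes: it is seriality, defined by the D schema □p → ◇p.
Suppose □p→◇p is valid. At any x set V(p)=W. Then □p at x, so ◇p at x, so x has a successor.

Definable; □p → ◇p defines it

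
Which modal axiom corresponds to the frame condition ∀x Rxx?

□p → p

The condition is reflexivity. The T schema □p → p defines it.
Suppose □p→p is valid. At any x set V(p)={w : Rxw}. Then □p holds at x, so p holds at x, i.e. Rxx.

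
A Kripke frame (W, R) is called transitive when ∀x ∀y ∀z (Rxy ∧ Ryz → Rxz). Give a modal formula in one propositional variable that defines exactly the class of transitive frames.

This is transitivity; the standard corresponding axiom is 4: □q → □□q.
Suppose □q→□□q is valid. Take Rxy, Ryz and set V(q)={w : Rxw}. Then □q at x, so □□q at x, so □q at y, so q at z, i.e. Rxz.

□q → □□q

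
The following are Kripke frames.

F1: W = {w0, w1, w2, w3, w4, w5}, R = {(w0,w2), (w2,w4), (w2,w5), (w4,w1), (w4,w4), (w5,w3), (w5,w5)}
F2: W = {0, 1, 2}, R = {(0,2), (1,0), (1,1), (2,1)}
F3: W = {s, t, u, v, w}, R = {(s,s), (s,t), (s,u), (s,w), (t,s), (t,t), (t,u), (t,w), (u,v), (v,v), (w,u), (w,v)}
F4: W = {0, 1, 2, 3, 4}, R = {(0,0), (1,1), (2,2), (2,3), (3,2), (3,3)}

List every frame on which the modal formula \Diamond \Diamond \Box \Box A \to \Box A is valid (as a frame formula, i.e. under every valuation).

The schema corresponds to a generalized confluence (Geach) condition: \forall x \forall y \forall z ((x R^2 y \wedge xRz) \to \exists w (y R^2 w \wedge z = w)).
F1: fails — w0R²w4, w0Rw2 but no w with w4R²w and w2=w.
F2: fails — 1R²0, 1R0 but no w with 0R²w and 0=w.
F3: fails — sR²u, sRs but no w* with uR²w* and s=w*.
F4: ✓.

F4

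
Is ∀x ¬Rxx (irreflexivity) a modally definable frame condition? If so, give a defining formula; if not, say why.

No — not modally definable

If a class were modally definable it would be closed under surjective bounded morphisms (Goldblatt–Thomason).
The 5-cycle (worlds s,t,u,v,w with s→t→u→v→w→s) is irreflexive, and the map sending every world to a single reflexive point • is a surjective bounded morphism (forth: every edge maps to (•,•); back: every world has a successor). So any modal formula valid on the 5-cycle is also valid on the reflexive point, which is not irreflexive.
Hence irreflexivity is not modally definable.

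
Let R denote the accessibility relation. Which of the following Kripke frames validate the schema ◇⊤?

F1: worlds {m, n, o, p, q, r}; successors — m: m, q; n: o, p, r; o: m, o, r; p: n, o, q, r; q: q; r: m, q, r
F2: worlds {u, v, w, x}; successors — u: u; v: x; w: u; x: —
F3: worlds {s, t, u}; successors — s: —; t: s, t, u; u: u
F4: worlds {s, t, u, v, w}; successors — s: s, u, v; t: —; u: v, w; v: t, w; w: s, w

The schema corresponds to seriality: ∀x ∃y Rxy.
F1: satisfies the condition.
F2: fails — world x has no successor.
F3: fails — world s has no successor.
F4: fails — world t has no successor.

F1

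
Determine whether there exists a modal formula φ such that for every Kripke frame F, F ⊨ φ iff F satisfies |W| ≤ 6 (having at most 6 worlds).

If a class were modally definable it would be closed under disjoint unions (Goldblatt–Thomason).
Any modal formula valid on each of 7 disjoint one-world frames is valid on their disjoint union (validity is preserved under disjoint unions). Each one-world frame has |W|=1≤6, but the union has |W|=7.
So no modal formula (or set of formulas) defines exactly the |W|≤6 frames.

No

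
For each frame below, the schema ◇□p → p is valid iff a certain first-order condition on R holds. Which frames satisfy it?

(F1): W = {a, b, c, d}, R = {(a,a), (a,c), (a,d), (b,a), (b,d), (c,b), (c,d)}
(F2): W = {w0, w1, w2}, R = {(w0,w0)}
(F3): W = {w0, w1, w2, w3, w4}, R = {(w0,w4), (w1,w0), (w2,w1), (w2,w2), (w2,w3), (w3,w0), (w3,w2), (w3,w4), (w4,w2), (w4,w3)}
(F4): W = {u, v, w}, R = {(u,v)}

The schema corresponds to a generalized confluence (Geach) condition: ∀x ∀y (xRy → ∃w (yRw ∧ x = w)).
(F1): fails — aRc but no w with cRw and a=w.
(F2): ✓.
(F3): fails — w0Rw4 but no w with w4Rw and w0=w.
(F4): fails — uRv but no t with vRt and u=t.
Valid on: (F2).

(F2)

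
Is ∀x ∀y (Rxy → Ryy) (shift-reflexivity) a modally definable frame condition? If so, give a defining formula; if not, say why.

Yes: it is shift-reflexivity, defined by the T□ schema □(□q → q).
Suppose □(□q→q) is valid. Take Rxy and set V(q)={w : Ryw}. Then at y, □q holds; since □(□q→q) at x, □q→q at y, so q at y, i.e. Ryy.

Yes — defined by □(□q → q)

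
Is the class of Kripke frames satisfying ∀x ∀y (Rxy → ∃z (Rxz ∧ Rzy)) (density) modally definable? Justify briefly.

Yes: it is density, defined by the C4 schema □□q → □q.
Suppose □□q→□q is valid. Take Rxy and set V(q)={w : xR²w}. Then □□q at x, so □q at x, so q at y, i.e. ∃z(Rxz∧Rzy).

Definable; □□q → □q defines it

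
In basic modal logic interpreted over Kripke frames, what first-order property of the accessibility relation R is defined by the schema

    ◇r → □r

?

This schema is the CD axiom.
It corresponds to partial functionality: ∀x ∀y ∀z (Rxy ∧ Rxz → y = z).

partial functionality: ∀x ∀y ∀z (Rxy ∧ Rxz → y = z)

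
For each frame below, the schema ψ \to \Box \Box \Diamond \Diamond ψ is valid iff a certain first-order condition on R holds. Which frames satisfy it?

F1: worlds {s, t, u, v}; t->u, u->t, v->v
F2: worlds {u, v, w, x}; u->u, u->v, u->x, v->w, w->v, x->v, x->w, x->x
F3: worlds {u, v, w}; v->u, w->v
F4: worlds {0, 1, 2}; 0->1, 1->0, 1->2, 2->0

This is the axiom for a generalized confluence (Geach) condition; its first-order frame correspondent is \forall x \forall z (x R^2 z \to \exists w (x = w \wedge z R^2 w)).
F1: ✓.
F2: fails — uR²v but no t with u=t and vR²t.
F3: fails — wR²u but no t with w=t and uR²t.
F4: fails — 0R²2 but no w with 0=w and 2R²w.

F1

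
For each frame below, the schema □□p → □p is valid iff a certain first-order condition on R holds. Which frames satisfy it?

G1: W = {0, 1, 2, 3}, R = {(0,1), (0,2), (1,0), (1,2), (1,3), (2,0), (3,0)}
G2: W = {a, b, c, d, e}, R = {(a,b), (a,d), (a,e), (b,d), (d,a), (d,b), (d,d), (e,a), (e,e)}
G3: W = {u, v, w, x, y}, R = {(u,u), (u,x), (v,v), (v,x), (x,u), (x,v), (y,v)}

Frame correspondent (Sahlqvist): ∀x ∀y (Rxy → ∃z (Rxz ∧ Rzy)) — i.e. density.
G1: fails — R01 but no z with R0z and Rz1.
G2: condition met.
G3: condition met.
Valid on: G2, G3.

G2, G3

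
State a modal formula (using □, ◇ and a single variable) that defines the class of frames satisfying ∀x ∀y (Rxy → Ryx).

p → □◇p

A defining formula is p → □◇p (the B axiom).
Suppose p→□◇p is valid. Take Rxy and set V(p)={x}. Then p at x, so □◇p at x, so ◇p at y, so some z with Ryz has p; z=x, i.e. Ryx.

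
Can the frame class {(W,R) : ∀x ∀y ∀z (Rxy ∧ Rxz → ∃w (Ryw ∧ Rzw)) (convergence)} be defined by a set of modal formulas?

Yes — defined by ◇□q → □◇q

This is a Sahlqvist condition; the .2 axiom ◇□q → □◇q defines it.
Suppose ◇□q→□◇q is valid. Take Rxy, Rxz and set V(q)={w : Ryw}. Then □q at y so ◇□q at x, so □◇q at x, so ◇q at z, giving w with Rzw and Ryw.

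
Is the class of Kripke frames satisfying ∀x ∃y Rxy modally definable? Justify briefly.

Yes — defined by □q → ◇q

This is a Sahlqvist condition; the D axiom □q → ◇q defines it.
Suppose □q→◇q is valid. At any x set V(q)=W. Then □q at x, so ◇q at x, so x has a successor.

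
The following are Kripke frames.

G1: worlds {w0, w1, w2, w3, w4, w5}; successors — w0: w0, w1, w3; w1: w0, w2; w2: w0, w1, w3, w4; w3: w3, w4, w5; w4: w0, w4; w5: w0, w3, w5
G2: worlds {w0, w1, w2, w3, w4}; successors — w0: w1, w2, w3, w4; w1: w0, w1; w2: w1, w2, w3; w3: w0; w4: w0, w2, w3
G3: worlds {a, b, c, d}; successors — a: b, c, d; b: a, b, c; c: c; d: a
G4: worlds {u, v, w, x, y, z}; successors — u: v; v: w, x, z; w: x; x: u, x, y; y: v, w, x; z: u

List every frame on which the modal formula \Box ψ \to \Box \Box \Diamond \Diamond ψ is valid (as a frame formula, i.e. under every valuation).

The schema corresponds to a generalized confluence (Geach) condition: \forall x \forall z (x R^2 z \to \exists w (xRw \wedge z R^2 w)).
G1: ✓.
G2: fails — w3R²w3 but no w with w3Rw and w3R²w.
G3: fails — dR²c but no w with dRw and cR²w.
G4: fails — uR²w but no t with uRt and wR²t.
Valid on: G1.

G1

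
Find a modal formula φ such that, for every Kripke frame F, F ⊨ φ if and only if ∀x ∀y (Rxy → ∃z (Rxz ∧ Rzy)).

This is density; the standard corresponding axiom is C4: □□r → □r.

□□r → □r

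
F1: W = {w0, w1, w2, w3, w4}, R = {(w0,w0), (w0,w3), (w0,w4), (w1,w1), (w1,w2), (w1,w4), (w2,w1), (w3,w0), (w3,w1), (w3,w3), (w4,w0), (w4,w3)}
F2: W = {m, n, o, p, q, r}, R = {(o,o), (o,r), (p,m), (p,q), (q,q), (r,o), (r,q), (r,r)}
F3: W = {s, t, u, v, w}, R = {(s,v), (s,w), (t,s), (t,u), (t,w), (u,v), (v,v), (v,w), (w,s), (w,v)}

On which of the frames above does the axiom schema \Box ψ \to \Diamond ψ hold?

F1, F3

This is the axiom for seriality; its first-order frame correspondent is \forall x \exists y Rxy.
F1: holds.
F2: fails — world m has no successor.
F3: holds.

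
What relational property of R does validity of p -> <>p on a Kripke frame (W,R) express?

reflexivity

Replacing p by ¬p and contraposing gives the equivalent schema □p → p.
Suppose □p→p is valid. At any x set V(p)={w : Rxw}. Then □p holds at x, so p holds at x, i.e. Rxx.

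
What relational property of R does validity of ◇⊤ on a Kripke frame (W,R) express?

◇⊤ holds at w iff w has a successor, so frame-validity of ◇⊤ is exactly seriality. Equivalently via □ψ → ◇ψ:
Suppose □ψ→◇ψ is valid. At any x set V(ψ)=W. Then □ψ at x, so ◇ψ at x, so x has a successor.

seriality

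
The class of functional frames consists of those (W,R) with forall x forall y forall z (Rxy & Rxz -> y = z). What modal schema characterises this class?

The condition is partial functionality. The CD schema ◇p → □p defines it.
Suppose ◇p→□p is valid. Take Rxy, Rxz and set V(p)={y}. Then ◇p at x, so □p at x, so p at z, i.e. z=y.

◇p → □p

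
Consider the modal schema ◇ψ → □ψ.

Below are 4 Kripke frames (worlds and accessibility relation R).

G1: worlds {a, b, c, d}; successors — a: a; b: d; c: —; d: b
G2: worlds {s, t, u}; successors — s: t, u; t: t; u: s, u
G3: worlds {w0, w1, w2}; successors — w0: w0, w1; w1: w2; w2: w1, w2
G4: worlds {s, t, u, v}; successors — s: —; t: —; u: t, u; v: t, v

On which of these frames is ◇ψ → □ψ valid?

Frame correspondent (Sahlqvist): ∀x ∀y ∀z (Rxy ∧ Rxz → y = z) — i.e. partial functionality.
G1: holds.
G2: fails — s sees both t and u.
G3: fails — w0 sees both w0 and w1.
G4: fails — u sees both t and u.
Valid on: G1.

G1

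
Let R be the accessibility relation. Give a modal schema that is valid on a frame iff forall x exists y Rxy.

A defining formula is □r → ◇r (the D axiom).
Suppose □r→◇r is valid. At any x set V(r)=W. Then □r at x, so ◇r at x, so x has a successor.

□r → ◇r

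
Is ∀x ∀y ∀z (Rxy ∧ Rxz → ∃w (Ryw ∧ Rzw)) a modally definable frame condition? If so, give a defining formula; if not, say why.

Yes, by ◇□q → □◇q

Yes: it is convergence, defined by the .2 schema ◇□q → □◇q.
Suppose ◇□q→□◇q is valid. Take Rxy, Rxz and set V(q)={w : Ryw}. Then □q at y so ◇□q at x, so □◇q at x, so ◇q at z, giving w with Rzw and Ryw.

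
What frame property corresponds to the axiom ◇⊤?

This schema is equivalent to the D axiom □A → ◇A.
Its frame correspondent is seriality — ∀x ∃y Rxy.

Seriality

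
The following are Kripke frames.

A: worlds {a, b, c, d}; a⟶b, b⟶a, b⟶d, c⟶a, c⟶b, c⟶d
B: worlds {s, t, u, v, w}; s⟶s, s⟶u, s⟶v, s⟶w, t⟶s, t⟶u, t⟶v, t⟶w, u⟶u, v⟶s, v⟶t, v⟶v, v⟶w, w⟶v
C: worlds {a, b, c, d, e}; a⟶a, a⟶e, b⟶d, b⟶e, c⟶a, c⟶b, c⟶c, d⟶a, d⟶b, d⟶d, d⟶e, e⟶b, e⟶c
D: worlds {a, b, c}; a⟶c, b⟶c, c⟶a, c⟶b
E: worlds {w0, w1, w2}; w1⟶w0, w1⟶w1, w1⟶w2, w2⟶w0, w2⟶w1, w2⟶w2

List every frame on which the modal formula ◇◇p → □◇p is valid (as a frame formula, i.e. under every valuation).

The schema corresponds to a generalized confluence (Geach) condition: ∀x ∀y ∀z ((xR²y ∧ xRz) → ∃w (y = w ∧ zRw)).
A: fails — bR²b, bRd but no w with b=w and dRw.
B: fails — sR²s, sRu but no w* with s=w* and uRw*.
C: fails — aR²a, aRe but no w with a=w and eRw.
D: satisfies the condition.
E: fails — w1R²w0, w1Rw0 but no w with w0=w and w0Rw.

D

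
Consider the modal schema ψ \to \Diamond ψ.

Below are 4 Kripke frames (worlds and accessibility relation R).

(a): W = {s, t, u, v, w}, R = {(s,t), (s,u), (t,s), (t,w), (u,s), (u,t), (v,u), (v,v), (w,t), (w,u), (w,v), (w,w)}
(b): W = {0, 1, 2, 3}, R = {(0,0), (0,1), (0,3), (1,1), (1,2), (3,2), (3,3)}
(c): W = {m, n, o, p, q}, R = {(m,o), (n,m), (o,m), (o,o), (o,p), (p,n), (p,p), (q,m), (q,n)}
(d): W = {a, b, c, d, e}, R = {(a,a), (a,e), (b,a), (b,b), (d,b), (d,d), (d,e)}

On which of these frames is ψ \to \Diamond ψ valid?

none

This is the axiom for reflexivity; its first-order frame correspondent is \forall x Rxx.
(a): fails — world s does not see itself.
(b): fails — world 2 does not see itself.
(c): fails — world m does not see itself.
(d): fails — world c does not see itself.
Valid on no frame.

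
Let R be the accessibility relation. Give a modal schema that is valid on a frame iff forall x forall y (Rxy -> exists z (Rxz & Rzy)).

The condition is density. The C4 schema □□q → □q defines it.

□□q → □q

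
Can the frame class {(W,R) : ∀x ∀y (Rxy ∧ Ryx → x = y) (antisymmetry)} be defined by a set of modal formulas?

Not modally definable

Modal frame validity is preserved under surjective bounded morphisms.
The 8-cycle (worlds w0,w1,w2,w3,w4,w5,w6,w7 with w0→w1→w2→w3→w4→w5→w6→w7→w0) is antisymmetric. Sending even-indexed worlds to a and odd-indexed worlds to b is a surjective bounded morphism onto the two-world frame with a↔b, which is not antisymmetric.
So no modal formula (or set of formulas) defines exactly the antisymmetric frames.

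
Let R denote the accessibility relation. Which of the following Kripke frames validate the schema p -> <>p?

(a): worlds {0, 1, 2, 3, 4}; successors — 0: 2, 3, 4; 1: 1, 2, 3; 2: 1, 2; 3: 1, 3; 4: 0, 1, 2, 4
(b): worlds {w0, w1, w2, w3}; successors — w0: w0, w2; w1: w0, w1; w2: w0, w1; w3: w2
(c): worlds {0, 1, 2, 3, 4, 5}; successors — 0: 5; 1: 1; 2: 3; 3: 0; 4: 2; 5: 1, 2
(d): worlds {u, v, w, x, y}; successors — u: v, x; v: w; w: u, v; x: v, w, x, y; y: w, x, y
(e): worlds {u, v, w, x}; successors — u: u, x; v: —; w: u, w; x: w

The schema corresponds to reflexivity: forall x Rxx.
(a): fails — world 0 does not see itself.
(b): fails — world w2 does not see itself.
(c): fails — world 0 does not see itself.
(d): fails — world u does not see itself.
(e): fails — world v does not see itself.

none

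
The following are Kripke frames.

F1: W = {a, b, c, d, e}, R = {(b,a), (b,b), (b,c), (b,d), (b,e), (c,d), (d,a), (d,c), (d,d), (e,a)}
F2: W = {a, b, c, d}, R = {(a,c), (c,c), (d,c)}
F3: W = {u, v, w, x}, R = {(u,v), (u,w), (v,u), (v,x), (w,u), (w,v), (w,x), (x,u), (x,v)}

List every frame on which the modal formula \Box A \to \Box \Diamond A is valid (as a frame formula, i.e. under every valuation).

F2

Frame correspondent (Sahlqvist): \forall x \forall z (xRz \to \exists w (xRw \wedge zRw)) — i.e. a generalized confluence (Geach) condition.
F1: fails — bRa but no w with bRw and aRw.
F2: satisfies the condition.
F3: fails — uRv but no t with uRt and vRt.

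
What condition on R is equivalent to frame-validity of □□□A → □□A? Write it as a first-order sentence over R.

This is a Sahlqvist (Geach-type) schema ◇^0□^3A → □^2◇^0A.
Minimal-valuation argument: fix x; take any y with xR^0y and any z with xR^2z. Set V(A) to the set of worlds R-reachable from y in exactly 3 steps. Then □^3A holds at y, so the antecedent holds at x; validity forces ◇^0A at z, giving a w with zR^0w and yR^3w.
First-order correspondent: ∀x ∀z (xR²z → ∃w (xR³w ∧ z = w)).

∀x ∀z (xR²z → ∃w (xR³w ∧ z = w))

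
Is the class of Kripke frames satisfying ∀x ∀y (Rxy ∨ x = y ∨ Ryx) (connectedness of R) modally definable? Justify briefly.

Not definable by any modal formula

If a class were modally definable it would be closed under disjoint unions (Goldblatt–Thomason).
Take 3 disjoint single-world reflexive frames: each is trivially connected, but their disjoint union has 3 worlds with no edge between distinct components, so it is not connected.
Hence connectedness of R is not modally definable.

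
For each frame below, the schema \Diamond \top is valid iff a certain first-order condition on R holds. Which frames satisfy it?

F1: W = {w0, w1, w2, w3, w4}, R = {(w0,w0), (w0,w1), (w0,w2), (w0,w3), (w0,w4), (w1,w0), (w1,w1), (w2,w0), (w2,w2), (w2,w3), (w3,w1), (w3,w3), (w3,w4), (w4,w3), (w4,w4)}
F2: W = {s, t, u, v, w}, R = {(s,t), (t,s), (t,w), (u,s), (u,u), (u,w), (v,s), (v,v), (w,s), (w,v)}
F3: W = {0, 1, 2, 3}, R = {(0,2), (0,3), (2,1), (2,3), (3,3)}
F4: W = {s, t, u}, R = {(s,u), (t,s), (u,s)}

F1, F2, F4

The schema corresponds to seriality: \forall x \exists y Rxy.
F1: condition met.
F2: condition met.
F3: fails — world 1 has no successor.
F4: condition met.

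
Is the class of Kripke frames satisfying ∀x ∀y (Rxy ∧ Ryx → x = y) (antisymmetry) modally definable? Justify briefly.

Not definable by any modal formula

Modal frame validity is preserved under surjective bounded morphisms.
The 4-cycle (worlds s,t,u,v with s→t→u→v→s) is antisymmetric. Sending even-indexed worlds to • and odd-indexed worlds to ∘ is a surjective bounded morphism onto the two-world frame with •↔∘, which is not antisymmetric.
So the class is not modally definable.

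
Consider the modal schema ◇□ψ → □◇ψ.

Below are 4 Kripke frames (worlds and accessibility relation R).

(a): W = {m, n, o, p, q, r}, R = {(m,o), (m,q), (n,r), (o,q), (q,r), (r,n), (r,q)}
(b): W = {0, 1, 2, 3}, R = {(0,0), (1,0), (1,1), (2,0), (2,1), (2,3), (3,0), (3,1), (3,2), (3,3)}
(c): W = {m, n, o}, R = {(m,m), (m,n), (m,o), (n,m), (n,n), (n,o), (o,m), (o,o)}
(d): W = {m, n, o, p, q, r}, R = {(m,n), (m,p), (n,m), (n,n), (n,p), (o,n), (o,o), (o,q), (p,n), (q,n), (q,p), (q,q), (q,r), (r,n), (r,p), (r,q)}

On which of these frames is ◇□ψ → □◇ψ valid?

(b), (c), (d)

This is the axiom for convergence; its first-order frame correspondent is ∀x ∀y ∀z (Rxy ∧ Rxz → ∃w (Ryw ∧ Rzw)).
(a): fails — Rmo and Rmq but o and q have no common successor.
(b): ✓.
(c): ✓.
(d): ✓.
Valid on: (b), (c), (d).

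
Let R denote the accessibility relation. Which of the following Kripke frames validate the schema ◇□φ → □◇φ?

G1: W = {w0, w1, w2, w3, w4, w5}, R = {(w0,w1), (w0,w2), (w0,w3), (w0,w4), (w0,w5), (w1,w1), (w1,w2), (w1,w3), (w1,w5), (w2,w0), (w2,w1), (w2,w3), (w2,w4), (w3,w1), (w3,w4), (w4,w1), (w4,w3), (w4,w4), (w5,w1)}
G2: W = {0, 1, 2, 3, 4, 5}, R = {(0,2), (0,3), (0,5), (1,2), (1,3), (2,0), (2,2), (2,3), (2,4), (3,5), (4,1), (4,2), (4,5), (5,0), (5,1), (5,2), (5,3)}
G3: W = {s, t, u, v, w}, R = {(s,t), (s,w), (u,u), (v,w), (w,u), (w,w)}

Frame correspondent (Sahlqvist): ∀x ∀y ∀z (Rxy ∧ Rxz → ∃w (Ryw ∧ Rzw)) — i.e. convergence.
G1: condition met.
G2: fails — R02 and R03 but 2 and 3 have no common successor.
G3: fails — Rsw and Rst but w and t have no common successor.
Valid on: G1.

G1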